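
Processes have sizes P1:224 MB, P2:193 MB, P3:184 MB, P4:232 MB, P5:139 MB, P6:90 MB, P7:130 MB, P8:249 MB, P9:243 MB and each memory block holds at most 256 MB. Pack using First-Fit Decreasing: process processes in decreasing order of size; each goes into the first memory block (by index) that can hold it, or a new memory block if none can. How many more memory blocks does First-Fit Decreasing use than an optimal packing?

0

First-Fit Decreasing: [249] [243] [232] [224] [193] [184] [139,90] [130] → 8 memory blocks.
8 processes exceed 128 MB (half the capacity), and no two of those can share a memory block, so at least 8 memory blocks are needed.
So 8 is already optimal.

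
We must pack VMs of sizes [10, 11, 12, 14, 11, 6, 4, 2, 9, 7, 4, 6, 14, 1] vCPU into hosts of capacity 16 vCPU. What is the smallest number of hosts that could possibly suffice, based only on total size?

Total size = 10 + 11 + 12 + 14 + 11 + 6 + 4 + 2 + 9 + 7 + 4 + 6 + 14 + 1 = 111 vCPU.
⌈111 / 16⌉ = 7.

7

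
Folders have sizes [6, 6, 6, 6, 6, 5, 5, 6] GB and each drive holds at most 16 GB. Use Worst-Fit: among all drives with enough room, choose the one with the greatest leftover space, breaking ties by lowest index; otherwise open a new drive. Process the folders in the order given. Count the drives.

drive 1: place 6 GB, 10 GB left
drive 1: place 6 GB, 4 GB left
drive 2: place 6 GB, 10 GB left
drive 2: place 6 GB, 4 GB left
drive 3: place 6 GB, 10 GB left
drive 3: place 5 GB, 5 GB left
drive 3: place 5 GB, 0 GB left
drive 4: place 6 GB, 10 GB left
Final drives: [6,6] [6,6] [6,5,5] [6].

4 drives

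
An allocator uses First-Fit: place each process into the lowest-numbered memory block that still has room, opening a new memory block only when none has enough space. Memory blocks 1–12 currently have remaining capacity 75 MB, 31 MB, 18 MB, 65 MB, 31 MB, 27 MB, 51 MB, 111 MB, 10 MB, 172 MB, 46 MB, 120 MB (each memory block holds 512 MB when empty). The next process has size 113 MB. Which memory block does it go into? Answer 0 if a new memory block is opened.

Memory blocks with room: memory block 10 (172 MB), memory block 12 (120 MB).
The first with room is memory block 10.

10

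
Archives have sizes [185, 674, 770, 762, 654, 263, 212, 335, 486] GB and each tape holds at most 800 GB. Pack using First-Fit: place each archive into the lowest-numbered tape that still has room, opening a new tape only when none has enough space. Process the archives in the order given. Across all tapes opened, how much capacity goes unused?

1259

185 GB → tape 1 (remaining 615 GB)
674 GB → tape 2 (remaining 126 GB)
770 GB → tape 3 (remaining 30 GB)
762 GB → tape 4 (remaining 38 GB)
654 GB → tape 5 (remaining 146 GB)
263 GB → tape 1 (remaining 352 GB)
212 GB → tape 1 (remaining 140 GB)
335 GB → tape 6 (remaining 465 GB)
486 GB → tape 7 (remaining 314 GB)
7 tapes × 800 GB = 5600 GB; used 4341 GB; unused 1259 GB.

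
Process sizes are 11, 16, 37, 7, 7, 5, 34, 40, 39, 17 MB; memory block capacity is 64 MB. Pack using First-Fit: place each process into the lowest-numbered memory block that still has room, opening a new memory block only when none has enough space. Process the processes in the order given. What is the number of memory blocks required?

memory block 1: place 11 MB, 53 MB left
memory block 1: place 16 MB, 37 MB left
memory block 1: place 37 MB, 0 MB left
memory block 2: place 7 MB, 57 MB left
memory block 2: place 7 MB, 50 MB left
memory block 2: place 5 MB, 45 MB left
memory block 2: place 34 MB, 11 MB left
memory block 3: place 40 MB, 24 MB left
memory block 4: place 39 MB, 25 MB left
memory block 3: place 17 MB, 7 MB left
Final memory blocks: [11,16,37] [7,7,5,34] [40,17] [39].

4 memory blocks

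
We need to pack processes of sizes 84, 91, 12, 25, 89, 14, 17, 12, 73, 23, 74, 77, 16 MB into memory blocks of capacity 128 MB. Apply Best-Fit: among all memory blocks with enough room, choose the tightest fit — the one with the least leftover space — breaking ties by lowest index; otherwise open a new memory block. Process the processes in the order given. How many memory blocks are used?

6 memory blocks

Put 84 MB in memory block 1; 44 MB remain.
Put 91 MB in memory block 2; 37 MB remain.
Put 12 MB in memory block 2; 25 MB remain.
Put 25 MB in memory block 2; 0 MB remain.
Put 89 MB in memory block 3; 39 MB remain.
Put 14 MB in memory block 3; 25 MB remain.
Put 17 MB in memory block 3; 8 MB remain.
Put 12 MB in memory block 1; 32 MB remain.
Put 73 MB in memory block 4; 55 MB remain.
Put 23 MB in memory block 1; 9 MB remain.
Put 74 MB in memory block 5; 54 MB remain.
Put 77 MB in memory block 6; 51 MB remain.
Put 16 MB in memory block 6; 35 MB remain.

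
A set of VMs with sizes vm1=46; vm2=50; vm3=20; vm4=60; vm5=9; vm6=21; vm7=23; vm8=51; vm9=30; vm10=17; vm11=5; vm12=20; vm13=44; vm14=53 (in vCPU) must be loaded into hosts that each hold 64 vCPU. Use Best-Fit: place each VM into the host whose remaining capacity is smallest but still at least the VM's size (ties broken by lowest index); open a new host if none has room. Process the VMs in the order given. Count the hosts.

8

host 1: place vm1 (46 vCPU), 18 vCPU left
host 2: place vm2 (50 vCPU), 14 vCPU left
host 3: place vm3 (20 vCPU), 44 vCPU left
host 4: place vm4 (60 vCPU), 4 vCPU left
host 2: place vm5 (9 vCPU), 5 vCPU left
host 3: place vm6 (21 vCPU), 23 vCPU left
host 3: place vm7 (23 vCPU), 0 vCPU left
host 5: place vm8 (51 vCPU), 13 vCPU left
host 6: place vm9 (30 vCPU), 34 vCPU left
host 1: place vm10 (17 vCPU), 1 vCPU left
host 2: place vm11 (5 vCPU), 0 vCPU left
host 6: place vm12 (20 vCPU), 14 vCPU left
host 7: place vm13 (44 vCPU), 20 vCPU left
host 8: place vm14 (53 vCPU), 11 vCPU left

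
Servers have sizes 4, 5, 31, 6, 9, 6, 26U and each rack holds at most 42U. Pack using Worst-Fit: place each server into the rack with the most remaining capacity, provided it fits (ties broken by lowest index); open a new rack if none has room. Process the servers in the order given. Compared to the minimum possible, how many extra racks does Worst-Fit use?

0

Worst-Fit: [4,5,31] [6,9,6] [26] → 3 racks.
Total size 87U; any packing needs at least ⌈87/42⌉ = 3 racks.
So 3 is already optimal.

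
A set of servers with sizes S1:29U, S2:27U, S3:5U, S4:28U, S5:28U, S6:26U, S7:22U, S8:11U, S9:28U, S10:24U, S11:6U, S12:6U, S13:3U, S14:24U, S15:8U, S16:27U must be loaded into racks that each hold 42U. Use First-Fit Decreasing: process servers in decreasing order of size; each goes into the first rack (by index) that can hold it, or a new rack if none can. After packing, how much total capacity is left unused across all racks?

Sorted descending: 29, 28, 28, 28, 27, 27, 26, 24, 24, 22, 11, 8, 6, 6, 5, 3.
Put 29U in rack 1; 13U remain.
Put 28U in rack 2; 14U remain.
Put 28U in rack 3; 14U remain.
Put 28U in rack 4; 14U remain.
Put 27U in rack 5; 15U remain.
Put 27U in rack 6; 15U remain.
Put 26U in rack 7; 16U remain.
Put 24U in rack 8; 18U remain.
Put 24U in rack 9; 18U remain.
Put 22U in rack 10; 20U remain.
Put 11U in rack 1; 2U remain.
Put 8U in rack 2; 6U remain.
Put 6U in rack 2; 0U remain.
Put 6U in rack 3; 8U remain.
Put 5U in rack 3; 3U remain.
Put 3U in rack 3; 0U remain.
10 racks × 42U = 420U; used 302U; unused 118U.

118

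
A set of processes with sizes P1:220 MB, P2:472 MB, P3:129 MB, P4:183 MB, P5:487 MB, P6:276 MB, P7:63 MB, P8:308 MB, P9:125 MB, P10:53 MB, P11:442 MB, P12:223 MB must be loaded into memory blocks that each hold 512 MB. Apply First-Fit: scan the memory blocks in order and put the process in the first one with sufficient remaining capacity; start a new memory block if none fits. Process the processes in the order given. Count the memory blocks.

7

Put P1 (220 MB) in memory block 1; 292 MB remain.
Put P2 (472 MB) in memory block 2; 40 MB remain.
Put P3 (129 MB) in memory block 1; 163 MB remain.
Put P4 (183 MB) in memory block 3; 329 MB remain.
Put P5 (487 MB) in memory block 4; 25 MB remain.
Put P6 (276 MB) in memory block 3; 53 MB remain.
Put P7 (63 MB) in memory block 1; 100 MB remain.
Put P8 (308 MB) in memory block 5; 204 MB remain.
Put P9 (125 MB) in memory block 5; 79 MB remain.
Put P10 (53 MB) in memory block 1; 47 MB remain.
Put P11 (442 MB) in memory block 6; 70 MB remain.
Put P12 (223 MB) in memory block 7; 289 MB remain.
Final memory blocks: [220,129,63,53] [472] [183,276] [487] [308,125] [442] [223].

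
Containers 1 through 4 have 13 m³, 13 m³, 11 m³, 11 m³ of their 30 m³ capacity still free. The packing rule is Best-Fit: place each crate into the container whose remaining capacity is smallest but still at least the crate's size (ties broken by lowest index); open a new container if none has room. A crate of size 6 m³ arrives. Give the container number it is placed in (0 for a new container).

3

Containers with room: container 1 (13 m³), container 2 (13 m³), container 3 (11 m³), container 4 (11 m³).
Tightest fit is container 3 with 11 m³ free.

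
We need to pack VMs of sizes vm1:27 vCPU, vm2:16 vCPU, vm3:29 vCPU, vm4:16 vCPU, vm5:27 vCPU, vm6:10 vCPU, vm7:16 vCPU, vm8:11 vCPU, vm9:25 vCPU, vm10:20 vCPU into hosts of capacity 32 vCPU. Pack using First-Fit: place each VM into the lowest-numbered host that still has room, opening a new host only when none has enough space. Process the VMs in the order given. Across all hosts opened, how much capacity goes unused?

Put vm1 (27 vCPU) in host 1; 5 vCPU remain.
Put vm2 (16 vCPU) in host 2; 16 vCPU remain.
Put vm3 (29 vCPU) in host 3; 3 vCPU remain.
Put vm4 (16 vCPU) in host 2; 0 vCPU remain.
Put vm5 (27 vCPU) in host 4; 5 vCPU remain.
Put vm6 (10 vCPU) in host 5; 22 vCPU remain.
Put vm7 (16 vCPU) in host 5; 6 vCPU remain.
Put vm8 (11 vCPU) in host 6; 21 vCPU remain.
Put vm9 (25 vCPU) in host 7; 7 vCPU remain.
Put vm10 (20 vCPU) in host 6; 1 vCPU remain.
7 hosts × 32 vCPU = 224 vCPU; used 197 vCPU; unused 27 vCPU.

27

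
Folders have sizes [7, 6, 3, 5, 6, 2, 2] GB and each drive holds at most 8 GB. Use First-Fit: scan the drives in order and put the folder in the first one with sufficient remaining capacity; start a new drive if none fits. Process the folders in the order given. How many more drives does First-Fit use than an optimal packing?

0

First-Fit: [7] [6,2] [3,5] [6,2] → 4 drives.
Total size 31 GB; any packing needs at least ⌈31/8⌉ = 4 drives.
So 4 is already optimal.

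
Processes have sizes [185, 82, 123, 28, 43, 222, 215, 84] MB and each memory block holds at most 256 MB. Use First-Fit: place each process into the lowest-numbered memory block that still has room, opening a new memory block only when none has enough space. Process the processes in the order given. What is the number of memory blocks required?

5 memory blocks

185 MB → memory block 1 (remaining 71 MB)
82 MB → memory block 2 (remaining 174 MB)
123 MB → memory block 2 (remaining 51 MB)
28 MB → memory block 1 (remaining 43 MB)
43 MB → memory block 1 (remaining 0 MB)
222 MB → memory block 3 (remaining 34 MB)
215 MB → memory block 4 (remaining 41 MB)
84 MB → memory block 5 (remaining 172 MB)
Final memory blocks: [185,28,43] [82,123] [222] [215] [84].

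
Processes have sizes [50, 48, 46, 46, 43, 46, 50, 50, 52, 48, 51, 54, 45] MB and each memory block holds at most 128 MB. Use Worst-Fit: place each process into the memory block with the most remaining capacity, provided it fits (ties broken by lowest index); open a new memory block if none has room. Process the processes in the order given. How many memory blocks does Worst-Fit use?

7

Put 50 MB in memory block 1; 78 MB remain.
Put 48 MB in memory block 1; 30 MB remain.
Put 46 MB in memory block 2; 82 MB remain.
Put 46 MB in memory block 2; 36 MB remain.
Put 43 MB in memory block 3; 85 MB remain.
Put 46 MB in memory block 3; 39 MB remain.
Put 50 MB in memory block 4; 78 MB remain.
Put 50 MB in memory block 4; 28 MB remain.
Put 52 MB in memory block 5; 76 MB remain.
Put 48 MB in memory block 5; 28 MB remain.
Put 51 MB in memory block 6; 77 MB remain.
Put 54 MB in memory block 6; 23 MB remain.
Put 45 MB in memory block 7; 83 MB remain.
Final memory blocks: [50,48] [46,46] [43,46] [50,50] [52,48] [51,54] [45].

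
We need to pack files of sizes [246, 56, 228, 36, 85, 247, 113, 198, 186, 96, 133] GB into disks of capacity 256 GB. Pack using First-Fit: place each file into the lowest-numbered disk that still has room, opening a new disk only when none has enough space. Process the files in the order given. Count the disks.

Put 246 GB in disk 1; 10 GB remain.
Put 56 GB in disk 2; 200 GB remain.
Put 228 GB in disk 3; 28 GB remain.
Put 36 GB in disk 2; 164 GB remain.
Put 85 GB in disk 2; 79 GB remain.
Put 247 GB in disk 4; 9 GB remain.
Put 113 GB in disk 5; 143 GB remain.
Put 198 GB in disk 6; 58 GB remain.
Put 186 GB in disk 7; 70 GB remain.
Put 96 GB in disk 5; 47 GB remain.
Put 133 GB in disk 8; 123 GB remain.

8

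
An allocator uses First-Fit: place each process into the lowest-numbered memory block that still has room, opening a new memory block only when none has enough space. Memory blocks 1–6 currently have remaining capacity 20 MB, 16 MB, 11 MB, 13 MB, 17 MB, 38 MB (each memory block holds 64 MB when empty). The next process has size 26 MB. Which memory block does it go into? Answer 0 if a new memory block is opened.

6

Memory blocks with room: memory block 6 (38 MB).
The first with room is memory block 6.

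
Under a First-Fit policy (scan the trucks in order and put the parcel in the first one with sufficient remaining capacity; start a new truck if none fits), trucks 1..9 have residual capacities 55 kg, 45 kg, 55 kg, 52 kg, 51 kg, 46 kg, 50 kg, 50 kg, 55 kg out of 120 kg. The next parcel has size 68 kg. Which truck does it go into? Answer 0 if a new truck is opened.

0

No truck has ≥ 68 kg free, so a new truck is opened.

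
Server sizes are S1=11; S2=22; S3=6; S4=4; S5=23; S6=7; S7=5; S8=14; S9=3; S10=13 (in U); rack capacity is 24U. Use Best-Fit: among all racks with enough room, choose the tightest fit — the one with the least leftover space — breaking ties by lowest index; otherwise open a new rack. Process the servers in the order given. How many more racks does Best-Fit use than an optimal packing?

Best-Fit: [11,6,4,3] [22] [23] [7,5] [14] [13] → 6 racks.
Total size 108U; any packing needs at least ⌈108/24⌉ = 5 racks.
An optimal packing achieves that bound: [23] [22] [14,7,3] [13,11] [6,5,4] → 5 racks.
Excess: 6 − 5 = 1.

1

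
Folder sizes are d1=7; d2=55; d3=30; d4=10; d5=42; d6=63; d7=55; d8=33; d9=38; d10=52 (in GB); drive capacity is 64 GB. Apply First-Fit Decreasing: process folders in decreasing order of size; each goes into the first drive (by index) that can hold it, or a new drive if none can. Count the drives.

Sorted descending: 63, 55, 55, 52, 42, 38, 33, 30, 10, 7.
drive 1: place 63 GB, 1 GB left
drive 2: place 55 GB, 9 GB left
drive 3: place 55 GB, 9 GB left
drive 4: place 52 GB, 12 GB left
drive 5: place 42 GB, 22 GB left
drive 6: place 38 GB, 26 GB left
drive 7: place 33 GB, 31 GB left
drive 7: place 30 GB, 1 GB left
drive 4: place 10 GB, 2 GB left
drive 2: place 7 GB, 2 GB left
Final drives: [63] [55,7] [55] [52,10] [42] [38] [33,30].

7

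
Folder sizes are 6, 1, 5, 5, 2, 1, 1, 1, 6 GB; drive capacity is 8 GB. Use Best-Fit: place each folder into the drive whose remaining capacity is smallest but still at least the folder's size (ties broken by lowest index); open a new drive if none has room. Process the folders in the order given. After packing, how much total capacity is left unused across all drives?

4

Put 6 GB in drive 1; 2 GB remain.
Put 1 GB in drive 1; 1 GB remain.
Put 5 GB in drive 2; 3 GB remain.
Put 5 GB in drive 3; 3 GB remain.
Put 2 GB in drive 2; 1 GB remain.
Put 1 GB in drive 1; 0 GB remain.
Put 1 GB in drive 2; 0 GB remain.
Put 1 GB in drive 3; 2 GB remain.
Put 6 GB in drive 4; 2 GB remain.
4 drives × 8 GB = 32 GB; used 28 GB; unused 4 GB.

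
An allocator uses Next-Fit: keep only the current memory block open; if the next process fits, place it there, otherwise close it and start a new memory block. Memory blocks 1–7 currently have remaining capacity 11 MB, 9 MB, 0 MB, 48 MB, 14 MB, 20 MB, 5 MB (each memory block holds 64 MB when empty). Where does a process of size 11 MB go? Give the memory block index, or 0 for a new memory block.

0

Next-Fit only looks at memory block 7, which has 5 MB free.
11 MB does not fit, so a new memory block is opened.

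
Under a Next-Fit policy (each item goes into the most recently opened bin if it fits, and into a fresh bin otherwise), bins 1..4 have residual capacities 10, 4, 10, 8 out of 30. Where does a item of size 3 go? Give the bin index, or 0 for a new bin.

Next-Fit only looks at bin 4, which has 8 free.
3 fits there.

4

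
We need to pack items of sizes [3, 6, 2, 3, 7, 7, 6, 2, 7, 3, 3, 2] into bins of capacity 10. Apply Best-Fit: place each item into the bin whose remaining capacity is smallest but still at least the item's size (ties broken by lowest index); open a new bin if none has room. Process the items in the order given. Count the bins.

3 → bin 1 (remaining 7)
6 → bin 1 (remaining 1)
2 → bin 2 (remaining 8)
3 → bin 2 (remaining 5)
7 → bin 3 (remaining 3)
7 → bin 4 (remaining 3)
6 → bin 5 (remaining 4)
2 → bin 3 (remaining 1)
7 → bin 6 (remaining 3)
3 → bin 4 (remaining 0)
3 → bin 6 (remaining 0)
2 → bin 5 (remaining 2)
Final bins: [3,6] [2,3] [7,2] [7,3] [6,2] [7,3].

6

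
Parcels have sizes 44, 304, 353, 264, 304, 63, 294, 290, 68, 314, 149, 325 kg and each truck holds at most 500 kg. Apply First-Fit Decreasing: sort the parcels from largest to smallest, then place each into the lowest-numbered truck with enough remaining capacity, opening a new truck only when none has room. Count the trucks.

8

Sorted descending: 353, 325, 314, 304, 304, 294, 290, 264, 149, 68, 63, 44.
353 kg → truck 1 (remaining 147 kg)
325 kg → truck 2 (remaining 175 kg)
314 kg → truck 3 (remaining 186 kg)
304 kg → truck 4 (remaining 196 kg)
304 kg → truck 5 (remaining 196 kg)
294 kg → truck 6 (remaining 206 kg)
290 kg → truck 7 (remaining 210 kg)
264 kg → truck 8 (remaining 236 kg)
149 kg → truck 2 (remaining 26 kg)
68 kg → truck 1 (remaining 79 kg)
63 kg → truck 1 (remaining 16 kg)
44 kg → truck 3 (remaining 142 kg)
Final trucks: [353,68,63] [325,149] [314,44] [304] [304] [294] [290] [264].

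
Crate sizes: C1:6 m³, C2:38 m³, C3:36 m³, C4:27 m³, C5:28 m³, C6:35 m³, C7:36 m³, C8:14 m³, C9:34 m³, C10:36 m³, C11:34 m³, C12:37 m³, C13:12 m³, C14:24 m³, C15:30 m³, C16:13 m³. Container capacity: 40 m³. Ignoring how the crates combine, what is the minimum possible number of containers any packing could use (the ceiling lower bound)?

Total size = 6 + 38 + 36 + 27 + 28 + 35 + 36 + 14 + 34 + 36 + 34 + 37 + 12 + 24 + 30 + 13 = 440 m³.
⌈440 / 40⌉ = 11.

11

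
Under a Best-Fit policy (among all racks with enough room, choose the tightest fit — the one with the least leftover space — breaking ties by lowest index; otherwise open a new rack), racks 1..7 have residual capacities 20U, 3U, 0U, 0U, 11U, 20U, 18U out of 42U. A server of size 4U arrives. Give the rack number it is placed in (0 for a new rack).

Racks with room: rack 1 (20U), rack 5 (11U), rack 6 (20U), rack 7 (18U).
Tightest fit is rack 5 with 11U free.

5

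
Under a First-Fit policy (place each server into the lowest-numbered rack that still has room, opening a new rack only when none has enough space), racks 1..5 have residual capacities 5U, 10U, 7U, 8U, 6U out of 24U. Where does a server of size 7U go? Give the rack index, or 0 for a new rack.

2

Racks with room: rack 2 (10U), rack 3 (7U), rack 4 (8U).
The first with room is rack 2.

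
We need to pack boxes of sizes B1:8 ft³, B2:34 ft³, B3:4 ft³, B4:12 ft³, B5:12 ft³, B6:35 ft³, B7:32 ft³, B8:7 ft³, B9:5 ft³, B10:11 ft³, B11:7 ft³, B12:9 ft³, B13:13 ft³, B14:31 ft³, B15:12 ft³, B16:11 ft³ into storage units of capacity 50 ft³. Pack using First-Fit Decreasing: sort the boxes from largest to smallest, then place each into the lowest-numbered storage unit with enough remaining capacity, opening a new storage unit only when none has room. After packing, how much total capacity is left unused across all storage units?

7

Sorted descending: 35, 34, 32, 31, 13, 12, 12, 12, 11, 11, 9, 8, 7, 7, 5, 4.
35 ft³ → storage unit 1 (remaining 15 ft³)
34 ft³ → storage unit 2 (remaining 16 ft³)
32 ft³ → storage unit 3 (remaining 18 ft³)
31 ft³ → storage unit 4 (remaining 19 ft³)
13 ft³ → storage unit 1 (remaining 2 ft³)
12 ft³ → storage unit 2 (remaining 4 ft³)
12 ft³ → storage unit 3 (remaining 6 ft³)
12 ft³ → storage unit 4 (remaining 7 ft³)
11 ft³ → storage unit 5 (remaining 39 ft³)
11 ft³ → storage unit 5 (remaining 28 ft³)
9 ft³ → storage unit 5 (remaining 19 ft³)
8 ft³ → storage unit 5 (remaining 11 ft³)
7 ft³ → storage unit 4 (remaining 0 ft³)
7 ft³ → storage unit 5 (remaining 4 ft³)
5 ft³ → storage unit 3 (remaining 1 ft³)
4 ft³ → storage unit 2 (remaining 0 ft³)
5 storage units × 50 ft³ = 250 ft³; used 243 ft³; unused 7 ft³.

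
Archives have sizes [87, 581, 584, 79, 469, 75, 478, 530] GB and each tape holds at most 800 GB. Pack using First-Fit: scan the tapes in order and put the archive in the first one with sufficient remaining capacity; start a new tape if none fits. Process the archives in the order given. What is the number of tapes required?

tape 1: place 87 GB, 713 GB left
tape 1: place 581 GB, 132 GB left
tape 2: place 584 GB, 216 GB left
tape 1: place 79 GB, 53 GB left
tape 3: place 469 GB, 331 GB left
tape 2: place 75 GB, 141 GB left
tape 4: place 478 GB, 322 GB left
tape 5: place 530 GB, 270 GB left
Final tapes: [87,581,79] [584,75] [469] [478] [530].

5 tapes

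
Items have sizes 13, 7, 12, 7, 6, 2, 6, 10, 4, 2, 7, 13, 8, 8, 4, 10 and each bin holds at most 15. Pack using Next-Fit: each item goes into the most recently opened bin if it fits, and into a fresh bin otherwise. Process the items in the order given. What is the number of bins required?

bin 1: place 13, 2 left
bin 2: place 7, 8 left
bin 3: place 12, 3 left
bin 4: place 7, 8 left
bin 4: place 6, 2 left
bin 4: place 2, 0 left
bin 5: place 6, 9 left
bin 6: place 10, 5 left
bin 6: place 4, 1 left
bin 7: place 2, 13 left
bin 7: place 7, 6 left
bin 8: place 13, 2 left
bin 9: place 8, 7 left
bin 10: place 8, 7 left
bin 10: place 4, 3 left
bin 11: place 10, 5 left
Final bins: [13] [7] [12] [7,6,2] [6] [10,4] [2,7] [13] [8] [8,4] [10].

11 bins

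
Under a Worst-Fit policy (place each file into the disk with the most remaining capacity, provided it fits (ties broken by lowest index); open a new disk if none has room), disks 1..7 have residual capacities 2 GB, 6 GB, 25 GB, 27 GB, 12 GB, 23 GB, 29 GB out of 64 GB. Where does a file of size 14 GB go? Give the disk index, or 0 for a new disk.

Disks with room: disk 3 (25 GB), disk 4 (27 GB), disk 6 (23 GB), disk 7 (29 GB).
Most room is disk 7 with 29 GB free.

7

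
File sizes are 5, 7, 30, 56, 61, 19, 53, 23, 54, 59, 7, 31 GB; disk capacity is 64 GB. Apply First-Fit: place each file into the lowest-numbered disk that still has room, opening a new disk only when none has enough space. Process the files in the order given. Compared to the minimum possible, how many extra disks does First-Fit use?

First-Fit: [5,7,30,19] [56,7] [61] [53] [23,31] [54] [59] → 7 disks.
Total size 405 GB; any packing needs at least ⌈405/64⌉ = 7 disks.
So 7 is already optimal.

0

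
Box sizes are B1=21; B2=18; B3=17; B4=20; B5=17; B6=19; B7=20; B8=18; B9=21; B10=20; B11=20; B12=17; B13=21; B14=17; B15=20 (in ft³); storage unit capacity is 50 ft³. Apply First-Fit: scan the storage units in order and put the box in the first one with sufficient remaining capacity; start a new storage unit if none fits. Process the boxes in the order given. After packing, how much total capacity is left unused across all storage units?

Put B1 (21 ft³) in storage unit 1; 29 ft³ remain.
Put B2 (18 ft³) in storage unit 1; 11 ft³ remain.
Put B3 (17 ft³) in storage unit 2; 33 ft³ remain.
Put B4 (20 ft³) in storage unit 2; 13 ft³ remain.
Put B5 (17 ft³) in storage unit 3; 33 ft³ remain.
Put B6 (19 ft³) in storage unit 3; 14 ft³ remain.
Put B7 (20 ft³) in storage unit 4; 30 ft³ remain.
Put B8 (18 ft³) in storage unit 4; 12 ft³ remain.
Put B9 (21 ft³) in storage unit 5; 29 ft³ remain.
Put B10 (20 ft³) in storage unit 5; 9 ft³ remain.
Put B11 (20 ft³) in storage unit 6; 30 ft³ remain.
Put B12 (17 ft³) in storage unit 6; 13 ft³ remain.
Put B13 (21 ft³) in storage unit 7; 29 ft³ remain.
Put B14 (17 ft³) in storage unit 7; 12 ft³ remain.
Put B15 (20 ft³) in storage unit 8; 30 ft³ remain.
8 storage units × 50 ft³ = 400 ft³; used 286 ft³; unused 114 ft³.

114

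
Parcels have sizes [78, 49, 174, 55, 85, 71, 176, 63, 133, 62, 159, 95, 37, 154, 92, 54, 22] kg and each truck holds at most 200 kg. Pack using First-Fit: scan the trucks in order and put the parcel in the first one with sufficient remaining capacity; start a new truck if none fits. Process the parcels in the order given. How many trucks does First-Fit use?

Put 78 kg in truck 1; 122 kg remain.
Put 49 kg in truck 1; 73 kg remain.
Put 174 kg in truck 2; 26 kg remain.
Put 55 kg in truck 1; 18 kg remain.
Put 85 kg in truck 3; 115 kg remain.
Put 71 kg in truck 3; 44 kg remain.
Put 176 kg in truck 4; 24 kg remain.
Put 63 kg in truck 5; 137 kg remain.
Put 133 kg in truck 5; 4 kg remain.
Put 62 kg in truck 6; 138 kg remain.
Put 159 kg in truck 7; 41 kg remain.
Put 95 kg in truck 6; 43 kg remain.
Put 37 kg in truck 3; 7 kg remain.
Put 154 kg in truck 8; 46 kg remain.
Put 92 kg in truck 9; 108 kg remain.
Put 54 kg in truck 9; 54 kg remain.
Put 22 kg in truck 2; 4 kg remain.

9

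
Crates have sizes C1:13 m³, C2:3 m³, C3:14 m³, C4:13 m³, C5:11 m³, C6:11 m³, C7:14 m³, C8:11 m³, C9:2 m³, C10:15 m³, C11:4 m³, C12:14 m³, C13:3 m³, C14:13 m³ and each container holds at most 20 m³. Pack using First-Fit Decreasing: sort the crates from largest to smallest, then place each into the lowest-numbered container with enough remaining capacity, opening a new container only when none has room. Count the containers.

Sorted descending: 15, 14, 14, 14, 13, 13, 13, 11, 11, 11, 4, 3, 3, 2.
container 1: place 15 m³, 5 m³ left
container 2: place 14 m³, 6 m³ left
container 3: place 14 m³, 6 m³ left
container 4: place 14 m³, 6 m³ left
container 5: place 13 m³, 7 m³ left
container 6: place 13 m³, 7 m³ left
container 7: place 13 m³, 7 m³ left
container 8: place 11 m³, 9 m³ left
container 9: place 11 m³, 9 m³ left
container 10: place 11 m³, 9 m³ left
container 1: place 4 m³, 1 m³ left
container 2: place 3 m³, 3 m³ left
container 2: place 3 m³, 0 m³ left
container 3: place 2 m³, 4 m³ left
Final containers: [15,4] [14,3,3] [14,2] [14] [13] [13] [13] [11] [11] [11].

10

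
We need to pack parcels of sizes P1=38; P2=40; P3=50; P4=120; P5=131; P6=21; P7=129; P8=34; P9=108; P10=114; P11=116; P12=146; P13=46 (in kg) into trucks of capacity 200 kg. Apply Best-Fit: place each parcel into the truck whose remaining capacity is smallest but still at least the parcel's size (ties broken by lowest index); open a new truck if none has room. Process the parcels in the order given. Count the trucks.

P1 (38 kg) → truck 1 (remaining 162 kg)
P2 (40 kg) → truck 1 (remaining 122 kg)
P3 (50 kg) → truck 1 (remaining 72 kg)
P4 (120 kg) → truck 2 (remaining 80 kg)
P5 (131 kg) → truck 3 (remaining 69 kg)
P6 (21 kg) → truck 3 (remaining 48 kg)
P7 (129 kg) → truck 4 (remaining 71 kg)
P8 (34 kg) → truck 3 (remaining 14 kg)
P9 (108 kg) → truck 5 (remaining 92 kg)
P10 (114 kg) → truck 6 (remaining 86 kg)
P11 (116 kg) → truck 7 (remaining 84 kg)
P12 (146 kg) → truck 8 (remaining 54 kg)
P13 (46 kg) → truck 8 (remaining 8 kg)

8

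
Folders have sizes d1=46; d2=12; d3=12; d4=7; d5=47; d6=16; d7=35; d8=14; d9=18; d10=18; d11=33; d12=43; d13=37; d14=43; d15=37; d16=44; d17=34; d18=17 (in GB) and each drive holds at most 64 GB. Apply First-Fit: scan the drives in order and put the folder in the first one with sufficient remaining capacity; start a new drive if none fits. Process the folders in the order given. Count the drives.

11

drive 1: place d1 (46 GB), 18 GB left
drive 1: place d2 (12 GB), 6 GB left
drive 2: place d3 (12 GB), 52 GB left
drive 2: place d4 (7 GB), 45 GB left
drive 3: place d5 (47 GB), 17 GB left
drive 2: place d6 (16 GB), 29 GB left
drive 4: place d7 (35 GB), 29 GB left
drive 2: place d8 (14 GB), 15 GB left
drive 4: place d9 (18 GB), 11 GB left
drive 5: place d10 (18 GB), 46 GB left
drive 5: place d11 (33 GB), 13 GB left
drive 6: place d12 (43 GB), 21 GB left
drive 7: place d13 (37 GB), 27 GB left
drive 8: place d14 (43 GB), 21 GB left
drive 9: place d15 (37 GB), 27 GB left
drive 10: place d16 (44 GB), 20 GB left
drive 11: place d17 (34 GB), 30 GB left
drive 3: place d18 (17 GB), 0 GB left
Final drives: [46,12] [12,7,16,14] [47,17] [35,18] [18,33] [43] [37] [43] [37] [44] [34].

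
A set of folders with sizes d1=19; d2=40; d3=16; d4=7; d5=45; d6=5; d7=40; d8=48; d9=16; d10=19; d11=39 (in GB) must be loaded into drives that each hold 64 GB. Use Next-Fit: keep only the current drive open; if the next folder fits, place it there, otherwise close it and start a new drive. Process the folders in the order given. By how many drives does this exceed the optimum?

Next-Fit: [19,40] [16,7] [45,5] [40] [48,16] [19,39] → 6 drives.
Total size 294 GB; any packing needs at least ⌈294/64⌉ = 5 drives.
An optimal packing achieves that bound: [48,16] [45,19] [40,19,5] [40,16,7] [39] → 5 drives.
Excess: 6 − 5 = 1.

1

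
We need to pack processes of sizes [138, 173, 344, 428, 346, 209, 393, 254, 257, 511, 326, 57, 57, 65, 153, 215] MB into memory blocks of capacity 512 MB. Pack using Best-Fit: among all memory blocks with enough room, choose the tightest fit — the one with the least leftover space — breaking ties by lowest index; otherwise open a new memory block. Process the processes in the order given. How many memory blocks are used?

9 memory blocks

memory block 1: place 138 MB, 374 MB left
memory block 1: place 173 MB, 201 MB left
memory block 2: place 344 MB, 168 MB left
memory block 3: place 428 MB, 84 MB left
memory block 4: place 346 MB, 166 MB left
memory block 5: place 209 MB, 303 MB left
memory block 6: place 393 MB, 119 MB left
memory block 5: place 254 MB, 49 MB left
memory block 7: place 257 MB, 255 MB left
memory block 8: place 511 MB, 1 MB left
memory block 9: place 326 MB, 186 MB left
memory block 3: place 57 MB, 27 MB left
memory block 6: place 57 MB, 62 MB left
memory block 4: place 65 MB, 101 MB left
memory block 2: place 153 MB, 15 MB left
memory block 7: place 215 MB, 40 MB left
Final memory blocks: [138,173] [344,153] [428,57] [346,65] [209,254] [393,57] [257,215] [511] [326].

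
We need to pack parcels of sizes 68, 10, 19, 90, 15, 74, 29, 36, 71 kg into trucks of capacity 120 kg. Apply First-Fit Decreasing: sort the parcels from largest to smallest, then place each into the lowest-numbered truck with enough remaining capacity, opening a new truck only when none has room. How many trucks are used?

4 trucks

Sorted descending: 90, 74, 71, 68, 36, 29, 19, 15, 10.
truck 1: place 90 kg, 30 kg left
truck 2: place 74 kg, 46 kg left
truck 3: place 71 kg, 49 kg left
truck 4: place 68 kg, 52 kg left
truck 2: place 36 kg, 10 kg left
truck 1: place 29 kg, 1 kg left
truck 3: place 19 kg, 30 kg left
truck 3: place 15 kg, 15 kg left
truck 2: place 10 kg, 0 kg left
Final trucks: [90,29] [74,36,10] [71,19,15] [68].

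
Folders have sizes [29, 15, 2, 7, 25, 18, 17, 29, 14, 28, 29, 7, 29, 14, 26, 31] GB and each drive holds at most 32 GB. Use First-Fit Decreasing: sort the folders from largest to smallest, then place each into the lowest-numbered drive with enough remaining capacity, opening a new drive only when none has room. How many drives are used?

Sorted descending: 31, 29, 29, 29, 29, 28, 26, 25, 18, 17, 15, 14, 14, 7, 7, 2.
31 GB → drive 1 (remaining 1 GB)
29 GB → drive 2 (remaining 3 GB)
29 GB → drive 3 (remaining 3 GB)
29 GB → drive 4 (remaining 3 GB)
29 GB → drive 5 (remaining 3 GB)
28 GB → drive 6 (remaining 4 GB)
26 GB → drive 7 (remaining 6 GB)
25 GB → drive 8 (remaining 7 GB)
18 GB → drive 9 (remaining 14 GB)
17 GB → drive 10 (remaining 15 GB)
15 GB → drive 10 (remaining 0 GB)
14 GB → drive 9 (remaining 0 GB)
14 GB → drive 11 (remaining 18 GB)
7 GB → drive 8 (remaining 0 GB)
7 GB → drive 11 (remaining 11 GB)
2 GB → drive 2 (remaining 1 GB)

11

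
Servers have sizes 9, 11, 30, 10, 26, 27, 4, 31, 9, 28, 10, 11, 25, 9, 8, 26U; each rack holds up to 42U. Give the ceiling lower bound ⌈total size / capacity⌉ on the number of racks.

Total size = 9 + 11 + 30 + 10 + 26 + 27 + 4 + 31 + 9 + 28 + 10 + 11 + 25 + 9 + 8 + 26 = 274U.
⌈274 / 42⌉ = 7.

7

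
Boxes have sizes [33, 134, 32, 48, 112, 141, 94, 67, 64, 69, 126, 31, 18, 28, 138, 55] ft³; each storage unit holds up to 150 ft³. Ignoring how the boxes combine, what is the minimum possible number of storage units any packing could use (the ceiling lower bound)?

8 storage units

Total size = 33 + 134 + 32 + 48 + 112 + 141 + 94 + 67 + 64 + 69 + 126 + 31 + 18 + 28 + 138 + 55 = 1190 ft³.
⌈1190 / 150⌉ = 8.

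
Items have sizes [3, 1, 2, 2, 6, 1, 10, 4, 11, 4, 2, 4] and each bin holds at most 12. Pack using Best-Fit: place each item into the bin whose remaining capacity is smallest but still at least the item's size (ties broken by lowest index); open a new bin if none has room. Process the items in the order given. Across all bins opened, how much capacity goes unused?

bin 1: place 3, 9 left
bin 1: place 1, 8 left
bin 1: place 2, 6 left
bin 1: place 2, 4 left
bin 2: place 6, 6 left
bin 1: place 1, 3 left
bin 3: place 10, 2 left
bin 2: place 4, 2 left
bin 4: place 11, 1 left
bin 5: place 4, 8 left
bin 2: place 2, 0 left
bin 5: place 4, 4 left
5 bins × 12 = 60; used 50; unused 10.

10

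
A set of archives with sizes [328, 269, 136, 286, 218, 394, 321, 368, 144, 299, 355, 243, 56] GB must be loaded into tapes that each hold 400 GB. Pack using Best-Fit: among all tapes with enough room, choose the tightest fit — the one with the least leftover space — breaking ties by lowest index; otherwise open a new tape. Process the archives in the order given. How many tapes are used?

10

tape 1: place 328 GB, 72 GB left
tape 2: place 269 GB, 131 GB left
tape 3: place 136 GB, 264 GB left
tape 4: place 286 GB, 114 GB left
tape 3: place 218 GB, 46 GB left
tape 5: place 394 GB, 6 GB left
tape 6: place 321 GB, 79 GB left
tape 7: place 368 GB, 32 GB left
tape 8: place 144 GB, 256 GB left
tape 9: place 299 GB, 101 GB left
tape 10: place 355 GB, 45 GB left
tape 8: place 243 GB, 13 GB left
tape 1: place 56 GB, 16 GB left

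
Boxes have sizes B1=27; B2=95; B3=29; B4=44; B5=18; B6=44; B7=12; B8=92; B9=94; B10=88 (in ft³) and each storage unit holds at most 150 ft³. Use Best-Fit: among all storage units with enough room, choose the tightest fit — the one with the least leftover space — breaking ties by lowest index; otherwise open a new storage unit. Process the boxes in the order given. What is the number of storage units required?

5

storage unit 1: place B1 (27 ft³), 123 ft³ left
storage unit 1: place B2 (95 ft³), 28 ft³ left
storage unit 2: place B3 (29 ft³), 121 ft³ left
storage unit 2: place B4 (44 ft³), 77 ft³ left
storage unit 1: place B5 (18 ft³), 10 ft³ left
storage unit 2: place B6 (44 ft³), 33 ft³ left
storage unit 2: place B7 (12 ft³), 21 ft³ left
storage unit 3: place B8 (92 ft³), 58 ft³ left
storage unit 4: place B9 (94 ft³), 56 ft³ left
storage unit 5: place B10 (88 ft³), 62 ft³ left
Final storage units: [27,95,18] [29,44,44,12] [92] [94] [88].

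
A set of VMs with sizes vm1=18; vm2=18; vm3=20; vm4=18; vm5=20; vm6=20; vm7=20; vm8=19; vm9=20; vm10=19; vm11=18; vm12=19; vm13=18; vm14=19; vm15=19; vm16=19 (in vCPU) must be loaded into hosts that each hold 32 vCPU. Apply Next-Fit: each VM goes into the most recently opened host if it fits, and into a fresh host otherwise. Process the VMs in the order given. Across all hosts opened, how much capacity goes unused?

208

Put vm1 (18 vCPU) in host 1; 14 vCPU remain.
Put vm2 (18 vCPU) in host 2; 14 vCPU remain.
Put vm3 (20 vCPU) in host 3; 12 vCPU remain.
Put vm4 (18 vCPU) in host 4; 14 vCPU remain.
Put vm5 (20 vCPU) in host 5; 12 vCPU remain.
Put vm6 (20 vCPU) in host 6; 12 vCPU remain.
Put vm7 (20 vCPU) in host 7; 12 vCPU remain.
Put vm8 (19 vCPU) in host 8; 13 vCPU remain.
Put vm9 (20 vCPU) in host 9; 12 vCPU remain.
Put vm10 (19 vCPU) in host 10; 13 vCPU remain.
Put vm11 (18 vCPU) in host 11; 14 vCPU remain.
Put vm12 (19 vCPU) in host 12; 13 vCPU remain.
Put vm13 (18 vCPU) in host 13; 14 vCPU remain.
Put vm14 (19 vCPU) in host 14; 13 vCPU remain.
Put vm15 (19 vCPU) in host 15; 13 vCPU remain.
Put vm16 (19 vCPU) in host 16; 13 vCPU remain.
16 hosts × 32 vCPU = 512 vCPU; used 304 vCPU; unused 208 vCPU.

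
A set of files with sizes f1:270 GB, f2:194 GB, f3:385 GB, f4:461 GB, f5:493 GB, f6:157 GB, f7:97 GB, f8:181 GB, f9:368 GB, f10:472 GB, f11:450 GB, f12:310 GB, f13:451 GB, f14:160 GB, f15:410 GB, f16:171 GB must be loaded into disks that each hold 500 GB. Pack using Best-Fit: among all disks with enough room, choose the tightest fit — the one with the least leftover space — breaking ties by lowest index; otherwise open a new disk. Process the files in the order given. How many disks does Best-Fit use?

11

f1 (270 GB) → disk 1 (remaining 230 GB)
f2 (194 GB) → disk 1 (remaining 36 GB)
f3 (385 GB) → disk 2 (remaining 115 GB)
f4 (461 GB) → disk 3 (remaining 39 GB)
f5 (493 GB) → disk 4 (remaining 7 GB)
f6 (157 GB) → disk 5 (remaining 343 GB)
f7 (97 GB) → disk 2 (remaining 18 GB)
f8 (181 GB) → disk 5 (remaining 162 GB)
f9 (368 GB) → disk 6 (remaining 132 GB)
f10 (472 GB) → disk 7 (remaining 28 GB)
f11 (450 GB) → disk 8 (remaining 50 GB)
f12 (310 GB) → disk 9 (remaining 190 GB)
f13 (451 GB) → disk 10 (remaining 49 GB)
f14 (160 GB) → disk 5 (remaining 2 GB)
f15 (410 GB) → disk 11 (remaining 90 GB)
f16 (171 GB) → disk 9 (remaining 19 GB)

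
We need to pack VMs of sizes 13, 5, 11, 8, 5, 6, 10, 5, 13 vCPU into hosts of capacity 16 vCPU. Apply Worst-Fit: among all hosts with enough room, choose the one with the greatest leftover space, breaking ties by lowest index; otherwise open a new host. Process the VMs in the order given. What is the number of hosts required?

6

13 vCPU → host 1 (remaining 3 vCPU)
5 vCPU → host 2 (remaining 11 vCPU)
11 vCPU → host 2 (remaining 0 vCPU)
8 vCPU → host 3 (remaining 8 vCPU)
5 vCPU → host 3 (remaining 3 vCPU)
6 vCPU → host 4 (remaining 10 vCPU)
10 vCPU → host 4 (remaining 0 vCPU)
5 vCPU → host 5 (remaining 11 vCPU)
13 vCPU → host 6 (remaining 3 vCPU)
Final hosts: [13] [5,11] [8,5] [6,10] [5] [13].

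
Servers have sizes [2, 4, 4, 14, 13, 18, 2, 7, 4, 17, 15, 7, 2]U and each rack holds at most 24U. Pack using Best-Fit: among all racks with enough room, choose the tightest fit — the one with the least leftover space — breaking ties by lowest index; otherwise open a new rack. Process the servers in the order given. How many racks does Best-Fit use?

rack 1: place 2U, 22U left
rack 1: place 4U, 18U left
rack 1: place 4U, 14U left
rack 1: place 14U, 0U left
rack 2: place 13U, 11U left
rack 3: place 18U, 6U left
rack 3: place 2U, 4U left
rack 2: place 7U, 4U left
rack 2: place 4U, 0U left
rack 4: place 17U, 7U left
rack 5: place 15U, 9U left
rack 4: place 7U, 0U left
rack 3: place 2U, 2U left

5 racks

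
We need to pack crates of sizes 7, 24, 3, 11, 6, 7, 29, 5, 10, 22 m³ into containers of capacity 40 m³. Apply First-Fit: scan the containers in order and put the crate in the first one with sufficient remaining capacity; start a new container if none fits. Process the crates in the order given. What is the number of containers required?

4

7 m³ → container 1 (remaining 33 m³)
24 m³ → container 1 (remaining 9 m³)
3 m³ → container 1 (remaining 6 m³)
11 m³ → container 2 (remaining 29 m³)
6 m³ → container 1 (remaining 0 m³)
7 m³ → container 2 (remaining 22 m³)
29 m³ → container 3 (remaining 11 m³)
5 m³ → container 2 (remaining 17 m³)
10 m³ → container 2 (remaining 7 m³)
22 m³ → container 4 (remaining 18 m³)
Final containers: [7,24,3,6] [11,7,5,10] [29] [22].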